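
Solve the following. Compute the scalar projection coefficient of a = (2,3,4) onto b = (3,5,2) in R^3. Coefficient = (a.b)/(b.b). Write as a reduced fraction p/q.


Projection coefficient = (a . b) / (b . b)
a . b = 2*3 + 3*5 + 4*2
= 6 + 15 + 8 = 29
b . b = 3^2 + 5^2 + 2^2
= 9 + 25 + 4 = 38
Coefficient = 29/38
In lowest terms: 29/38


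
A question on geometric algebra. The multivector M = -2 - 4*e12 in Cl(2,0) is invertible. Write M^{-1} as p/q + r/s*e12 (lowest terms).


M = -2 - 4*e12, where e12^2 = -1.
Since M commutes with its reverse ~M = a - b*e12, M * ~M = a^2 - b^2*e12^2 = a^2 + b^2.
So M^{-1} = ~M / (a^2 + b^2) = (a - b*e12)/(a^2 + b^2).
a^2 + b^2 = 4 + 16 = 20
Scalar part = -2/20 = -1/10
Bivector coeff = 4/20 = 1/5
M^{-1} = -1/10 + 1/5*e12


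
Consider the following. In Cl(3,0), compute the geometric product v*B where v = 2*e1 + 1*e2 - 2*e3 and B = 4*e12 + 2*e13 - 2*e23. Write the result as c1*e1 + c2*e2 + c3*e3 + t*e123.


vB has grade-1 (vector) and grade-3 (trivector) parts: vB = (v _| B) + (v ^ B).
Vector part <vB>_1:
  e1: -v2*b12 - v3*b13 = -(1)*(4) - (-2)*(2) = 0
  e2: v1*b12 - v3*b23 = (2)*(4) - (-2)*(-2) = 4
  e3: v1*b13 + v2*b23 = (2)*(2) + (1)*(-2) = 2
Trivector part <vB>_3:
  e123: v1*b23 - v2*b13 + v3*b12 = (2)*(-2) - (1)*(2) + (-2)*(4) = -14
vB = 0*e1 + 4*e2 + 2*e3 - 14*e123


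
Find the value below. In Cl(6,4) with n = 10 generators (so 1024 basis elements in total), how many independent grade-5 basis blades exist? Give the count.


Number of grade-k basis blades in Cl(p,q) with n = p + q is C(n, k).
n = 6 + 4 = 10
C(10, 5) = 10! / (5! * 5!)
= 3628800 / (120 * 120)
= 252


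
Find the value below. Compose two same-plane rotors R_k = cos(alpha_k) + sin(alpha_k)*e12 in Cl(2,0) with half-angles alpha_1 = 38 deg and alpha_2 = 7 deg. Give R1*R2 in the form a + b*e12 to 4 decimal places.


Same-plane rotors commute and their half-angles add:
R1*R2 = cos(a1 + a2) + sin(a1 + a2)*e12.
a1 + a2 = 38 + 7 = 45 deg
cos(45 deg) = 0.7071
sin(45 deg) = 0.7071
R1*R2 = 0.7071 + 0.7071*e12


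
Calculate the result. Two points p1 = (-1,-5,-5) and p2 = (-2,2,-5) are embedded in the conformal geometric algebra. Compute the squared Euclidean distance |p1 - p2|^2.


p1 - p2 = (1, -7, 0)
|p1 - p2|^2 = 1^2 + (-7)^2 + 0^2
= 1 + 49 + 0
= 50


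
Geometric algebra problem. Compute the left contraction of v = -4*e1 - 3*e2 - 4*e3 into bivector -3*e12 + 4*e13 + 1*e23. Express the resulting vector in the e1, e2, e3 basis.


Left contraction v _| B = <vB>_1 (grade-1 part of the geometric product vB).
Using e1_|e12 = e2, e2_|e12 = -e1, e1_|e13 = e3, e3_|e13 = -e1, e2_|e23 = e3, e3_|e23 = -e2:
e1 coeff: -v2*b12 - v3*b13 = -(-3)*(-3) - (-4)*(4) = 7
e2 coeff: v1*b12 - v3*b23 = (-4)*(-3) - (-4)*(1) = 16
e3 coeff: v1*b13 + v2*b23 = (-4)*(4) + (-3)*(1) = -19
v _| B = 7*e1 + 16*e2 - 19*e3


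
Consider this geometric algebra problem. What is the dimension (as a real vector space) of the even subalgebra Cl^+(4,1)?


Even subalgebra dimension = 2^(n-1)
n = 4 + 1 = 5
2^(5 - 1) = 2^4 = 16
Verification: sum of C(5,k) for even k = 1 + 10 + 5 = 16
Result = 16


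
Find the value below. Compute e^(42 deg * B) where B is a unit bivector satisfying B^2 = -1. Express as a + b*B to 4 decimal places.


For a unit bivector B with B^2 = -1, the exponential series gives
e^(theta*B) = cos(theta) + sin(theta)*B (the GA analogue of Euler's formula).
theta = 42 degrees = 0.733038 rad
cos(42 deg) = 0.7431
sin(42 deg) = 0.6691
exp(theta*B) = 0.7431 + 0.6691*B


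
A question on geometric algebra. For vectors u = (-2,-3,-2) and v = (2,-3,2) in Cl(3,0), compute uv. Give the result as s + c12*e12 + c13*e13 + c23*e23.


In Cl(3,0): e_i^2 = 1, e_ie_j = -e_je_i for i != j.
Scalar part = u . v = (-2)*2 + (-3)*(-3) + (-2)*2
= -4 + 9 + (-4) = 1
e12 coeff = (-2)*(-3) - (-3)*2 = 6 - (-6) = 12
e13 coeff = (-2)*2 - (-2)*2 = -4 - (-4) = 0
e23 coeff = (-3)*2 - (-2)*(-3) = -6 - 6 = -12
uv = 1 + 12*e12 + 0*e13 - 12*e23


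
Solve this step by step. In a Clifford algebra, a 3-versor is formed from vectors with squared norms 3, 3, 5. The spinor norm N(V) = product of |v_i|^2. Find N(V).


Spinor norm N(V) = |v1|^2 * |v2|^2 * ... * |v3|^2
= 3 * 3 * 5
Running product: 3, 9, 45
N(V) = 45


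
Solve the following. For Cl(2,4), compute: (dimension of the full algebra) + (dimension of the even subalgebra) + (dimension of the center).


n = 2 + 4 = 6
Total dim = 2^6 = 64
Even subalgebra dim = 2^5 = 32
n is even, so center dim = 1
Sum = 64 + 32 + 1 = 97


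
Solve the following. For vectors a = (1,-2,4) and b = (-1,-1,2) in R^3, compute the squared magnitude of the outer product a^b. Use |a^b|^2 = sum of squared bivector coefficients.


a wedge b = (a1*b2 - a2*b1)*e12 + (a1*b3 - a3*b1)*e13 + (a2*b3 - a3*b2)*e23
e12 coeff: 1*(-1) - (-2)*(-1) = -1 - 2 = -3
e13 coeff: 1*2 - 4*(-1) = 2 - (-4) = 6
e23 coeff: (-2)*2 - 4*(-1) = -4 - (-4) = 0
|a wedge b|^2 = (-3)^2 + 6^2 + 0^2
= 9 + 36 + 0
= 45


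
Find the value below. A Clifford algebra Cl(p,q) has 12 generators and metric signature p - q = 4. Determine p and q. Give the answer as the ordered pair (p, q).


We need p + q = 12 and p - q = 4.
Adding: 2p = 12 + 4 = 16, so p = 8.
Then q = 12 - 8 = 4.
(p, q) = (8, 4)


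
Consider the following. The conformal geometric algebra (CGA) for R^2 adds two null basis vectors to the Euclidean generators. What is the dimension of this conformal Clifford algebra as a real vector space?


The conformal model of R^2 uses Cl(3,1): the 2 Euclidean generators plus two extra orthogonal generators e+ (e+^2 = +1) and e- (e-^2 = -1), from which the null vectors e0, einf are built.
Number of generators m = 2 + 2 = 4.
dim Cl(p,q) = 2^m = 2^4 = 16


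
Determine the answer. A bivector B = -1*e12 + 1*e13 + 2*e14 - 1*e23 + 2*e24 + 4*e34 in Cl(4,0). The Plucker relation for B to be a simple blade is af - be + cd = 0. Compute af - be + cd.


Plucker relation: af - be + cd
a*f = (-1)*4 = -4
b*e = 1*2 = 2
c*d = 2*(-1) = -2
af - be + cd = -4 - 2 + (-2)
= -8


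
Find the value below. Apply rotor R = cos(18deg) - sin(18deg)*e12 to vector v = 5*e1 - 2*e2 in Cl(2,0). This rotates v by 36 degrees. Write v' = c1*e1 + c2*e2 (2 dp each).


Rotor R = cos(18deg) - sin(18deg)*e12
Rotation angle theta = 2 * 18 = 36 degrees
v' = R*v*~R rotates v by theta.
cos(36deg) = 0.8090, sin(36deg) = 0.5878
v'_1 = 5*cos(36deg) - (-2)*sin(36deg)
= 5*0.8090 - (-2)*0.5878
= 5.22
v'_2 = 5*sin(36deg) + (-2)*cos(36deg)
= 5*0.5878 + (-2)*0.8090
= 1.32
v' = 5.22*e1 + 1.32*e2


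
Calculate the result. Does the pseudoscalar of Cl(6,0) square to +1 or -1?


The pseudoscalar I = e1...e_n (product of all n generators) of Cl(p,q) satisfies I^2 = (-1)^(q + n(n-1)/2).
p = 6, q = 0, n = p + q = 6
n(n-1)/2 = 6 * 5 / 2 = 15
Exponent = q + n(n-1)/2 = 0 + 15 = 15
I^2 = (-1)^15 = -1


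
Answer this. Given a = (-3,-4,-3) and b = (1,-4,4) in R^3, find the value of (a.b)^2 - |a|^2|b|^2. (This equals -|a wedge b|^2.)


a . b = (-3)*1 + (-4)*(-4) + (-3)*4
= -3 + 16 + (-12) = 1
|a|^2 = (-3)^2 + (-4)^2 + (-3)^2 = 34
|b|^2 = 1^2 + (-4)^2 + 4^2 = 33
(a.b)^2 = 1^2 = 1
|a|^2 * |b|^2 = 34 * 33 = 1122
Result = 1 - 1122 = -1121


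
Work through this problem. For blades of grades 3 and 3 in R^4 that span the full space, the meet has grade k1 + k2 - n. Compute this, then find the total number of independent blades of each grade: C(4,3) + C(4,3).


Meet grade = grade(A) + grade(B) - n
= 3 + 3 - 4 = 2
C(4,3) = 4
C(4,3) = 4
dim_A + dim_B = 4 + 4 = 8


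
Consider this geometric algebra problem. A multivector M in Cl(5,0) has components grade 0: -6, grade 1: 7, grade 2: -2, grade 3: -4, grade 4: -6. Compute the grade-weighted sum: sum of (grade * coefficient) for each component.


Grade-weighted sum = sum of grade_k * coefficient_k
0*(-6) = 0
1*7 = 7
2*(-2) = -4
3*(-4) = -12
4*(-6) = -24
Total = 0 + 7 + (-4) + (-12) + (-24) = -33


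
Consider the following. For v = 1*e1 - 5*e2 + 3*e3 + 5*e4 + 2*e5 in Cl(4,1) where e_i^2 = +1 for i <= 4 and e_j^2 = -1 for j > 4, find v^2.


v^2 = sum of c_i^2 * e_i^2
Positive signature terms (e_i^2 = +1): 1^2 + (-5)^2 + 3^2 + 5^2 = 60
Negative signature terms (e_j^2 = -1): 2^2 = 4
v^2 = 60 - 4 = 56


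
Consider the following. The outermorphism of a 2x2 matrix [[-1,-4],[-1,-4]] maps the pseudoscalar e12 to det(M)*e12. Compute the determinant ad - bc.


The outermorphism of a linear map f sends e1^e2 to f(e1)^f(e2).
f(e1) = -1*e1 - 1*e2
f(e2) = -4*e1 - 4*e2
f(e1) ^ f(e2) = (-1*e1 - 1*e2) ^ (-4*e1 - 4*e2)
= (-1)*(-4)*e12 + (-1)*(-4)*e21
= (4 - 4)*e12
= 0*e12
Coefficient = 0


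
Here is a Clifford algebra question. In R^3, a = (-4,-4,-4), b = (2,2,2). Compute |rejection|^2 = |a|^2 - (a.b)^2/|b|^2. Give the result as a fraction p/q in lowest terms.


|a|^2 = (-4)^2 + (-4)^2 + (-4)^2 = 48
|b|^2 = 2^2 + 2^2 + 2^2 = 12
a . b = (-4)*2 + (-4)*2 + (-4)*2 = -24
(a.b)^2 = (-24)^2 = 576
|rej|^2 = 48 - 576/12
= (576 - 576)/12
= 0/12
In lowest terms: 0/1


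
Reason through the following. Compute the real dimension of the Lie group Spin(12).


Spin(n) double-covers SO(n); both have Lie algebra so(n) of dimension n(n-1)/2.
n = 12
n(n-1) = 12 * 11 = 132
dim Spin(12) = 132/2 = 66


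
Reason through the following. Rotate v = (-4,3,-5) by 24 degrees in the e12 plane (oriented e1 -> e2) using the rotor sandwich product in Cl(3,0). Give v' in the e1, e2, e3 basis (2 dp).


Rotor R = cos(12deg) - sin(12deg)*e12
Rotation angle theta = 2 * 12 = 24 degrees in the e12 plane (e1 -> e2).
The component perpendicular to the plane (e3) is invariant: v'_3 = v3 = -5.00
cos(24deg) = 0.9135, sin(24deg) = 0.4067
v'_1 = v1*cos(theta) - v2*sin(theta) = -4*0.9135 - 3*0.4067 = -4.87
v'_2 = v1*sin(theta) + v2*cos(theta) = -4*0.4067 + 3*0.9135 = 1.11
v' = -4.87*e1 + 1.11*e2 - 5.00*e3


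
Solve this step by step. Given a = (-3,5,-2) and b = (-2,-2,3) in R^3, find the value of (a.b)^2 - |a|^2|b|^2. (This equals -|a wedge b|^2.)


a . b = (-3)*(-2) + 5*(-2) + (-2)*3
= 6 + (-10) + (-6) = -10
|a|^2 = (-3)^2 + 5^2 + (-2)^2 = 38
|b|^2 = (-2)^2 + (-2)^2 + 3^2 = 17
(a.b)^2 = (-10)^2 = 100
|a|^2 * |b|^2 = 38 * 17 = 646
Result = 100 - 646 = -546


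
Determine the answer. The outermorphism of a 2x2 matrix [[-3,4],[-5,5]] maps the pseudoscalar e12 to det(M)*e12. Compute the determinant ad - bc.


The outermorphism of a linear map f sends e1^e2 to f(e1)^f(e2).
f(e1) = -3*e1 - 5*e2
f(e2) = 4*e1 + 5*e2
f(e1) ^ f(e2) = (-3*e1 - 5*e2) ^ (4*e1 + 5*e2)
= (-3)*5*e12 + (-5)*4*e21
= (-15 - (-20))*e12
= 5*e12
Coefficient = 5


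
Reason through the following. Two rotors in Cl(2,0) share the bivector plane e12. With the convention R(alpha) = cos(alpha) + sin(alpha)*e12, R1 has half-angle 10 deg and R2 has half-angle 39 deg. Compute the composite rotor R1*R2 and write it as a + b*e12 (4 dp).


Same-plane rotors commute and their half-angles add:
R1*R2 = cos(a1 + a2) + sin(a1 + a2)*e12.
a1 + a2 = 10 + 39 = 49 deg
cos(49 deg) = 0.6561
sin(49 deg) = 0.7547
R1*R2 = 0.6561 + 0.7547*e12


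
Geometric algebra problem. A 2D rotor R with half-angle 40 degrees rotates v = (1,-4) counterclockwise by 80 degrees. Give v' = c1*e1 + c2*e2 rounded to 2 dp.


Rotor R = cos(40deg) - sin(40deg)*e12
Rotation angle theta = 2 * 40 = 80 degrees
v' = R*v*~R rotates v by theta.
cos(80deg) = 0.1736, sin(80deg) = 0.9848
v'_1 = 1*cos(80deg) - (-4)*sin(80deg)
= 1*0.1736 - (-4)*0.9848
= 4.11
v'_2 = 1*sin(80deg) + (-4)*cos(80deg)
= 1*0.9848 + (-4)*0.1736
= 0.29
v' = 4.11*e1 + 0.29*e2


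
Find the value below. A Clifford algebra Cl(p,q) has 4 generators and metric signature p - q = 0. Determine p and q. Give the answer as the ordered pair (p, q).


We need p + q = 4 and p - q = 0.
Adding: 2p = 4 + 0 = 4, so p = 2.
Then q = 4 - 2 = 2.
(p, q) = (2, 2)


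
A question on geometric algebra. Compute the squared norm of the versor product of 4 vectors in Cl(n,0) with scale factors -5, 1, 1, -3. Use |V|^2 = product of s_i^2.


Each vector v_i has |v_i|^2 = s_i^2
Squared scales: (-5)^2 = 25, 1^2 = 1, 1^2 = 1, (-3)^2 = 9
|V|^2 = 25 * 1 * 1 * 9
= 225


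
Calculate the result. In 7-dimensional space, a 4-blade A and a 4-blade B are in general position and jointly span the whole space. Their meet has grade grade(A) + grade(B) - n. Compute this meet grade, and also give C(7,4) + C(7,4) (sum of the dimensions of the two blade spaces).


Meet grade = grade(A) + grade(B) - n
= 4 + 4 - 7 = 1
C(7,4) = 35
C(7,4) = 35
dim_A + dim_B = 35 + 35 = 70


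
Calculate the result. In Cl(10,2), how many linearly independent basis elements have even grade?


Even subalgebra dimension = 2^(n-1)
n = 10 + 2 = 12
2^(12 - 1) = 2^11 = 2048
Verification: sum of C(12,k) for even k = 1 + 66 + 495 + 924 + 495 + 66 + 1 = 2048
Result = 2048


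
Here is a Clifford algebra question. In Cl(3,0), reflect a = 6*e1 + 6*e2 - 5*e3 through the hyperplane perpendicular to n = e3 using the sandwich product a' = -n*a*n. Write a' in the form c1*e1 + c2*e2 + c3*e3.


Reflection formula: a' = -n*a*n, with n = e3 (unit vector, n^2 = 1).
For reflection through hyperplane perp to e3:
The component along e3 flips sign, others stay.
a = (6, 6, -5)
a' = (6, 6, 5)
a' = 6*e1 + 6*e2 + 5*e3


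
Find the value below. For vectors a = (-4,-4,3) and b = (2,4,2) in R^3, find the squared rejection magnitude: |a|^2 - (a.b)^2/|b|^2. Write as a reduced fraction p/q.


|a|^2 = (-4)^2 + (-4)^2 + 3^2 = 41
|b|^2 = 2^2 + 4^2 + 2^2 = 24
a . b = (-4)*2 + (-4)*4 + 3*2 = -18
(a.b)^2 = (-18)^2 = 324
|rej|^2 = 41 - 324/24
= (984 - 324)/24
= 660/24
In lowest terms: 55/2


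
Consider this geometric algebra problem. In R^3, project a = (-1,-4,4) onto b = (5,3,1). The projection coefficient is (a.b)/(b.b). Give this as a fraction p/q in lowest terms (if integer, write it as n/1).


Projection coefficient = (a . b) / (b . b)
a . b = (-1)*5 + (-4)*3 + 4*1
= -5 + (-12) + 4 = -13
b . b = 5^2 + 3^2 + 1^2
= 25 + 9 + 1 = 35
Coefficient = -13/35
In lowest terms: -13/35


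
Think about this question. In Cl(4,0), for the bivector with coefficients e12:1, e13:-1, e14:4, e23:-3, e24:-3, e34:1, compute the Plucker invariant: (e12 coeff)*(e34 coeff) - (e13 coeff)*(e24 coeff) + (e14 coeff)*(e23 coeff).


Plucker relation: af - be + cd
a*f = 1*1 = 1
b*e = (-1)*(-3) = 3
c*d = 4*(-3) = -12
af - be + cd = 1 - 3 + (-12)
= -14


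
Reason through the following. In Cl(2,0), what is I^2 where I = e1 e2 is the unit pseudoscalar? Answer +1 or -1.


The pseudoscalar I = e1...e_n (product of all n generators) of Cl(p,q) satisfies I^2 = (-1)^(q + n(n-1)/2).
p = 2, q = 0, n = p + q = 2
n(n-1)/2 = 2 * 1 / 2 = 1
Exponent = q + n(n-1)/2 = 0 + 1 = 1
I^2 = (-1)^1 = -1


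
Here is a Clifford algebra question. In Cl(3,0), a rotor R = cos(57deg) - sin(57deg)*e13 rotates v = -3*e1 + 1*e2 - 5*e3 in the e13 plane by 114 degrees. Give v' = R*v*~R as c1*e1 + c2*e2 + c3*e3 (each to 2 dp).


Rotor R = cos(57deg) - sin(57deg)*e13
Rotation angle theta = 2 * 57 = 114 degrees in the e13 plane (e1 -> e3).
The component perpendicular to the plane (e2) is invariant: v'_2 = v2 = 1.00
cos(114deg) = -0.4067, sin(114deg) = 0.9135
v'_1 = v1*cos(theta) - v3*sin(theta) = -3*(-0.4067) - (-5)*0.9135 = 5.79
v'_3 = v1*sin(theta) + v3*cos(theta) = -3*0.9135 + (-5)*(-0.4067) = -0.71
v' = 5.79*e1 + 1.00*e2 - 0.71*e3


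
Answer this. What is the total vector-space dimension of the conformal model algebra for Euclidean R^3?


The conformal model of R^3 uses Cl(4,1): the 3 Euclidean generators plus two extra orthogonal generators e+ (e+^2 = +1) and e- (e-^2 = -1), from which the null vectors e0, einf are built.
Number of generators m = 3 + 2 = 5.
dim Cl(p,q) = 2^m = 2^5 = 32


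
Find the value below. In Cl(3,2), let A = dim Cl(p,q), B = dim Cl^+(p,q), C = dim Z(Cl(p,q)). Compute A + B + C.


n = 3 + 2 = 5
Total dim = 2^5 = 32
Even subalgebra dim = 2^4 = 16
n is odd, so center dim = 2
Sum = 32 + 16 + 2 = 50


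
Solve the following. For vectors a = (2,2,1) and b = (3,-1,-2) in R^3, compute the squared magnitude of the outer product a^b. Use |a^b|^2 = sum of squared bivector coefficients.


a wedge b = (a1*b2 - a2*b1)*e12 + (a1*b3 - a3*b1)*e13 + (a2*b3 - a3*b2)*e23
e12 coeff: 2*(-1) - 2*3 = -2 - 6 = -8
e13 coeff: 2*(-2) - 1*3 = -4 - 3 = -7
e23 coeff: 2*(-2) - 1*(-1) = -4 - (-1) = -3
|a wedge b|^2 = (-8)^2 + (-7)^2 + (-3)^2
= 64 + 49 + 9
= 122


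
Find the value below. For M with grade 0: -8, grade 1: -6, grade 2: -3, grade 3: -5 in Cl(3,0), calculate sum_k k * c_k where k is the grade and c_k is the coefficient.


Grade-weighted sum = sum of grade_k * coefficient_k
0*(-8) = 0
1*(-6) = -6
2*(-3) = -6
3*(-5) = -15
Total = 0 + (-6) + (-6) + (-15) = -27


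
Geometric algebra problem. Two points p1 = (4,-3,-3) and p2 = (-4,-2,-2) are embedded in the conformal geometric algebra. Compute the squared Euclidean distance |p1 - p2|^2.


p1 - p2 = (8, -1, -1)
|p1 - p2|^2 = 8^2 + (-1)^2 + (-1)^2
= 64 + 1 + 1
= 66


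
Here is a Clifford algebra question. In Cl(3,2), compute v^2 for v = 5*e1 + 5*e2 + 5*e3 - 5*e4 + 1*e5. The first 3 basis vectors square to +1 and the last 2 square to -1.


v^2 = sum of c_i^2 * e_i^2
Positive signature terms (e_i^2 = +1): 5^2 + 5^2 + 5^2 = 75
Negative signature terms (e_j^2 = -1): (-5)^2 + 1^2 = 26
v^2 = 75 - 26 = 49


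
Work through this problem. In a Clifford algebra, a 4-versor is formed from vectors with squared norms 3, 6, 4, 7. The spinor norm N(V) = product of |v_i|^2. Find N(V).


Spinor norm N(V) = |v1|^2 * |v2|^2 * ... * |v4|^2
= 3 * 6 * 4 * 7
Running product: 3, 18, 72, 504
N(V) = 504


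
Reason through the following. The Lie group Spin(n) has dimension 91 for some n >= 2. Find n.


dim Spin(n) = dim so(n) = n(n-1)/2.
Solve n(n-1)/2 = 91, i.e. n^2 - n - 182 = 0.
Discriminant = 1 + 8*91 = 729
n = (1 + sqrt(729))/2 = (1 + 27)/2 = 14


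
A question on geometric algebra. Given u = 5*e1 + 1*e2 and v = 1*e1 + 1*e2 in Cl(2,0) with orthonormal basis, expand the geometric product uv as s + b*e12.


Expand: (5*e1 + 1*e2)(1*e1 + 1*e2)
= 5*1*e1e1 + 5*1*e1e2 + 1*1*e2e1 + 1*1*e2e2
Using e1^2 = e2^2 = 1, e2e1 = -e1e2:
Scalar part s = 5*1 + 1*1 = 5 + 1 = 6
Bivector part b = 5*1 - 1*1 = 5 - 1 = 4
uv = 6 + 4*e12


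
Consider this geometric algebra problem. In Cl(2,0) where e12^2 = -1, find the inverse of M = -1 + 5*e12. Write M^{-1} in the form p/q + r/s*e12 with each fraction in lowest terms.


M = -1 + 5*e12, where e12^2 = -1.
Since M commutes with its reverse ~M = a - b*e12, M * ~M = a^2 - b^2*e12^2 = a^2 + b^2.
So M^{-1} = ~M / (a^2 + b^2) = (a - b*e12)/(a^2 + b^2).
a^2 + b^2 = 1 + 25 = 26
Scalar part = -1/26 = -1/26
Bivector coeff = -5/26 = -5/26
M^{-1} = -1/26 - 5/26*e12


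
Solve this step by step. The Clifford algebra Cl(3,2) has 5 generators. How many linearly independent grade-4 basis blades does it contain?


Number of grade-k basis blades in Cl(p,q) with n = p + q is C(n, k).
n = 3 + 2 = 5
C(5, 4) = 5! / (4! * 1!)
= 120 / (24 * 1)
= 5


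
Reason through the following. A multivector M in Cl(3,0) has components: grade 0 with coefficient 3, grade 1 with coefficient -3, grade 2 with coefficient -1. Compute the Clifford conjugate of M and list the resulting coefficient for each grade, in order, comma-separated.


Clifford conjugate sign for grade k: (-1)^(k(k+1)/2)
Grade 0: (-1)^(0*1/2) = (-1)^0 = 1, coeff 3 -> 3
Grade 1: (-1)^(1*2/2) = (-1)^1 = -1, coeff -3 -> 3
Grade 2: (-1)^(2*3/2) = (-1)^3 = -1, coeff -1 -> 1
Conjugated coefficients: 3, 3, 1


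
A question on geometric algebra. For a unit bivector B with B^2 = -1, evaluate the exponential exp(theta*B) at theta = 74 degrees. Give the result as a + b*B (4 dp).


For a unit bivector B with B^2 = -1, the exponential series gives
e^(theta*B) = cos(theta) + sin(theta)*B (the GA analogue of Euler's formula).
theta = 74 degrees = 1.291544 rad
cos(74 deg) = 0.2756
sin(74 deg) = 0.9613
exp(theta*B) = 0.2756 + 0.9613*B


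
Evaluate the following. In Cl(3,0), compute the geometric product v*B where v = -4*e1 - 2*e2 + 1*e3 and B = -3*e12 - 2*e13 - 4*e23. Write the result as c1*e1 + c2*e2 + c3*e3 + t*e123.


vB has grade-1 (vector) and grade-3 (trivector) parts: vB = (v _| B) + (v ^ B).
Vector part <vB>_1:
  e1: -v2*b12 - v3*b13 = -(-2)*(-3) - (1)*(-2) = -4
  e2: v1*b12 - v3*b23 = (-4)*(-3) - (1)*(-4) = 16
  e3: v1*b13 + v2*b23 = (-4)*(-2) + (-2)*(-4) = 16
Trivector part <vB>_3:
  e123: v1*b23 - v2*b13 + v3*b12 = (-4)*(-4) - (-2)*(-2) + (1)*(-3) = 9
vB = -4*e1 + 16*e2 + 16*e3 + 9*e123


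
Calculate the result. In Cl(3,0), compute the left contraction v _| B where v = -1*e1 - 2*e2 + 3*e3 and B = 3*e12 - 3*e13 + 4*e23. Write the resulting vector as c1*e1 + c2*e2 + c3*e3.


Left contraction v _| B = <vB>_1 (grade-1 part of the geometric product vB).
Using e1_|e12 = e2, e2_|e12 = -e1, e1_|e13 = e3, e3_|e13 = -e1, e2_|e23 = e3, e3_|e23 = -e2:
e1 coeff: -v2*b12 - v3*b13 = -(-2)*(3) - (3)*(-3) = 15
e2 coeff: v1*b12 - v3*b23 = (-1)*(3) - (3)*(4) = -15
e3 coeff: v1*b13 + v2*b23 = (-1)*(-3) + (-2)*(4) = -5
v _| B = 15*e1 - 15*e2 - 5*e3


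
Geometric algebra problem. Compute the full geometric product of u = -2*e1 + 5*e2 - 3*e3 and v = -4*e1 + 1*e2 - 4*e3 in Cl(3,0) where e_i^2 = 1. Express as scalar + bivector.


In Cl(3,0): e_i^2 = 1, e_ie_j = -e_je_i for i != j.
Scalar part = u . v = (-2)*(-4) + 5*1 + (-3)*(-4)
= 8 + 5 + 12 = 25
e12 coeff = (-2)*1 - 5*(-4) = -2 - (-20) = 18
e13 coeff = (-2)*(-4) - (-3)*(-4) = 8 - 12 = -4
e23 coeff = 5*(-4) - (-3)*1 = -20 - (-3) = -17
uv = 25 + 18*e12 - 4*e13 - 17*e23


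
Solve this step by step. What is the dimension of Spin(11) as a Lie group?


Spin(n) double-covers SO(n); both have Lie algebra so(n) of dimension n(n-1)/2.
n = 11
n(n-1) = 11 * 10 = 110
dim Spin(11) = 110/2 = 55


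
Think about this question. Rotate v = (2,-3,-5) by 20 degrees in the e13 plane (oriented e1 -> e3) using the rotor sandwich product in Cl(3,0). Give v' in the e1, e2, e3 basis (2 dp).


Rotor R = cos(10deg) - sin(10deg)*e13
Rotation angle theta = 2 * 10 = 20 degrees in the e13 plane (e1 -> e3).
The component perpendicular to the plane (e2) is invariant: v'_2 = v2 = -3.00
cos(20deg) = 0.9397, sin(20deg) = 0.3420
v'_1 = v1*cos(theta) - v3*sin(theta) = 2*0.9397 - (-5)*0.3420 = 3.59
v'_3 = v1*sin(theta) + v3*cos(theta) = 2*0.3420 + (-5)*0.9397 = -4.01
v' = 3.59*e1 - 3.00*e2 - 4.01*e3


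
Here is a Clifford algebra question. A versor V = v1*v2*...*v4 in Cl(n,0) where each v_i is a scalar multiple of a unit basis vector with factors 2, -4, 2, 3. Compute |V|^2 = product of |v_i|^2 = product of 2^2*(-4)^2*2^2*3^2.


Each vector v_i has |v_i|^2 = s_i^2
Squared scales: 2^2 = 4, (-4)^2 = 16, 2^2 = 4, 3^2 = 9
|V|^2 = 4 * 16 * 4 * 9
= 2304


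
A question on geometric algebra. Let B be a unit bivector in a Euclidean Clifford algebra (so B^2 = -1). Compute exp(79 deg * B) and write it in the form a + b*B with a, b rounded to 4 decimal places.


For a unit bivector B with B^2 = -1, the exponential series gives
e^(theta*B) = cos(theta) + sin(theta)*B (the GA analogue of Euler's formula).
theta = 79 degrees = 1.37881 rad
cos(79 deg) = 0.1908
sin(79 deg) = 0.9816
exp(theta*B) = 0.1908 + 0.9816*B


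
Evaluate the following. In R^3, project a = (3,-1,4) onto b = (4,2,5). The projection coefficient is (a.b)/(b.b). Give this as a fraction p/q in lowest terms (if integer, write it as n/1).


Projection coefficient = (a . b) / (b . b)
a . b = 3*4 + (-1)*2 + 4*5
= 12 + (-2) + 20 = 30
b . b = 4^2 + 2^2 + 5^2
= 16 + 4 + 25 = 45
Coefficient = 30/45
In lowest terms: 2/3


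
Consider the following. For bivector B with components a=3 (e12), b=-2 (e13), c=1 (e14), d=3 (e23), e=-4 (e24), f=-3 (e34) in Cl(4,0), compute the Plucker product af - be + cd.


Plucker relation: af - be + cd
a*f = 3*(-3) = -9
b*e = (-2)*(-4) = 8
c*d = 1*3 = 3
af - be + cd = -9 - 8 + 3
= -14


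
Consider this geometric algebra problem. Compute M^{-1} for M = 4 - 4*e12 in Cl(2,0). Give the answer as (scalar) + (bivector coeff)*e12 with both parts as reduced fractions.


M = 4 - 4*e12, where e12^2 = -1.
Since M commutes with its reverse ~M = a - b*e12, M * ~M = a^2 - b^2*e12^2 = a^2 + b^2.
So M^{-1} = ~M / (a^2 + b^2) = (a - b*e12)/(a^2 + b^2).
a^2 + b^2 = 16 + 16 = 32
Scalar part = 4/32 = 1/8
Bivector coeff = 4/32 = 1/8
M^{-1} = 1/8 + 1/8*e12


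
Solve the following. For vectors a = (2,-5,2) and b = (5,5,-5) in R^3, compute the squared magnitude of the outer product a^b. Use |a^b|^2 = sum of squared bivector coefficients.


a wedge b = (a1*b2 - a2*b1)*e12 + (a1*b3 - a3*b1)*e13 + (a2*b3 - a3*b2)*e23
e12 coeff: 2*5 - (-5)*5 = 10 - (-25) = 35
e13 coeff: 2*(-5) - 2*5 = -10 - 10 = -20
e23 coeff: (-5)*(-5) - 2*5 = 25 - 10 = 15
|a wedge b|^2 = 35^2 + (-20)^2 + 15^2
= 1225 + 400 + 225
= 1850


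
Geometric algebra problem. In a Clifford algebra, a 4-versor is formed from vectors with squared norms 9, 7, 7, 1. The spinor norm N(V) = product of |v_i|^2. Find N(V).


Spinor norm N(V) = |v1|^2 * |v2|^2 * ... * |v4|^2
= 9 * 7 * 7 * 1
Running product: 9, 63, 441, 441
N(V) = 441


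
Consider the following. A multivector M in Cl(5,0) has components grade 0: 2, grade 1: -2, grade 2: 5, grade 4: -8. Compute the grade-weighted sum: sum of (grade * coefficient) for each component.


Grade-weighted sum = sum of grade_k * coefficient_k
0*2 = 0
1*(-2) = -2
2*5 = 10
4*(-8) = -32
Total = 0 + (-2) + 10 + (-32) = -24


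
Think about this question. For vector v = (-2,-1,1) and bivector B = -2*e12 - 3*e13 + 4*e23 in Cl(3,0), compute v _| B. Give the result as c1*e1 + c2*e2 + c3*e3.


Left contraction v _| B = <vB>_1 (grade-1 part of the geometric product vB).
Using e1_|e12 = e2, e2_|e12 = -e1, e1_|e13 = e3, e3_|e13 = -e1, e2_|e23 = e3, e3_|e23 = -e2:
e1 coeff: -v2*b12 - v3*b13 = -(-1)*(-2) - (1)*(-3) = 1
e2 coeff: v1*b12 - v3*b23 = (-2)*(-2) - (1)*(4) = 0
e3 coeff: v1*b13 + v2*b23 = (-2)*(-3) + (-1)*(4) = 2
v _| B = 1*e1 + 0*e2 + 2*e3


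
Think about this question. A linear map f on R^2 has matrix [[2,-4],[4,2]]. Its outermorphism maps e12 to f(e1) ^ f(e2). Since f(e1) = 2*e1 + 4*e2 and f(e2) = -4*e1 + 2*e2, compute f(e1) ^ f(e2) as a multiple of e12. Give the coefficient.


The outermorphism of a linear map f sends e1^e2 to f(e1)^f(e2).
f(e1) = 2*e1 + 4*e2
f(e2) = -4*e1 + 2*e2
f(e1) ^ f(e2) = (2*e1 + 4*e2) ^ (-4*e1 + 2*e2)
= 2*2*e12 + 4*(-4)*e21
= (4 - (-16))*e12
= 20*e12
Coefficient = 20


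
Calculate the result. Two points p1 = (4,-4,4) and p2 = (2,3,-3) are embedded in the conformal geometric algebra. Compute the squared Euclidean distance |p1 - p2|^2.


p1 - p2 = (2, -7, 7)
|p1 - p2|^2 = 2^2 + (-7)^2 + 7^2
= 4 + 49 + 49
= 102


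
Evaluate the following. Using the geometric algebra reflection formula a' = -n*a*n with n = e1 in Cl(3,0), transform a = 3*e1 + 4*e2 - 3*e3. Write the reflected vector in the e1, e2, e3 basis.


Reflection formula: a' = -n*a*n, with n = e1 (unit vector, n^2 = 1).
For reflection through hyperplane perp to e1:
The component along e1 flips sign, others stay.
a = (3, 4, -3)
a' = (-3, 4, -3)
a' = -3*e1 + 4*e2 - 3*e3


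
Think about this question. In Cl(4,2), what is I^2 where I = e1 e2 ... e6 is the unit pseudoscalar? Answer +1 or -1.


The pseudoscalar I = e1...e_n (product of all n generators) of Cl(p,q) satisfies I^2 = (-1)^(q + n(n-1)/2).
p = 4, q = 2, n = p + q = 6
n(n-1)/2 = 6 * 5 / 2 = 15
Exponent = q + n(n-1)/2 = 2 + 15 = 17
I^2 = (-1)^17 = -1


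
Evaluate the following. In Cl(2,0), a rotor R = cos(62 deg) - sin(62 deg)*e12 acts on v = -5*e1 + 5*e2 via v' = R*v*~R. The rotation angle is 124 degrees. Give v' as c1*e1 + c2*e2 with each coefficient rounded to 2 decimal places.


Rotor R = cos(62deg) - sin(62deg)*e12
Rotation angle theta = 2 * 62 = 124 degrees
v' = R*v*~R rotates v by theta.
cos(124deg) = -0.5592, sin(124deg) = 0.8290
v'_1 = -5*cos(124deg) - 5*sin(124deg)
= -5*(-0.5592) - 5*0.8290
= -1.35
v'_2 = -5*sin(124deg) + 5*cos(124deg)
= -5*0.8290 + 5*(-0.5592)
= -6.94
v' = -1.35*e1 - 6.94*e2


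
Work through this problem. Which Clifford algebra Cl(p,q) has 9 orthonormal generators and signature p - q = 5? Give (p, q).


We need p + q = 9 and p - q = 5.
Adding: 2p = 9 + 5 = 14, so p = 7.
Then q = 9 - 7 = 2.
(p, q) = (7, 2)


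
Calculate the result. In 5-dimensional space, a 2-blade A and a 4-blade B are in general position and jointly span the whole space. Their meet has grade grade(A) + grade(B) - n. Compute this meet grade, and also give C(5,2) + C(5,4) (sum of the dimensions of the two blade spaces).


Meet grade = grade(A) + grade(B) - n
= 2 + 4 - 5 = 1
C(5,2) = 10
C(5,4) = 5
dim_A + dim_B = 10 + 5 = 15


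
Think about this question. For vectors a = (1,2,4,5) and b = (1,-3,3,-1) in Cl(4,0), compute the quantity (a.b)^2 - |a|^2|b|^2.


a . b = 1*1 + 2*(-3) + 4*3 + 5*(-1)
= 1 + (-6) + 12 + (-5) = 2
|a|^2 = 1^2 + 2^2 + 4^2 + 5^2 = 46
|b|^2 = 1^2 + (-3)^2 + 3^2 + (-1)^2 = 20
(a.b)^2 = 2^2 = 4
|a|^2 * |b|^2 = 46 * 20 = 920
Result = 4 - 920 = -916


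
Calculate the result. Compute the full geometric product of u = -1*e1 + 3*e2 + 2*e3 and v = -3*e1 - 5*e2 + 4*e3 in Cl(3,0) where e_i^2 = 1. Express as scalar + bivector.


In Cl(3,0): e_i^2 = 1, e_ie_j = -e_je_i for i != j.
Scalar part = u . v = (-1)*(-3) + 3*(-5) + 2*4
= 3 + (-15) + 8 = -4
e12 coeff = (-1)*(-5) - 3*(-3) = 5 - (-9) = 14
e13 coeff = (-1)*4 - 2*(-3) = -4 - (-6) = 2
e23 coeff = 3*4 - 2*(-5) = 12 - (-10) = 22
uv = -4 + 14*e12 + 2*e13 + 22*e23


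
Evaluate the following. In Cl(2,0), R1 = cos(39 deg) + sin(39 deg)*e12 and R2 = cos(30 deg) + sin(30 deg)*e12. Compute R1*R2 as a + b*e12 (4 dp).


Same-plane rotors commute and their half-angles add:
R1*R2 = cos(a1 + a2) + sin(a1 + a2)*e12.
a1 + a2 = 39 + 30 = 69 deg
cos(69 deg) = 0.3584
sin(69 deg) = 0.9336
R1*R2 = 0.3584 + 0.9336*e12


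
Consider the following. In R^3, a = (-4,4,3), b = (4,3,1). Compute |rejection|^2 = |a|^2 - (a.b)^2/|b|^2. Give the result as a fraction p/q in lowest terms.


|a|^2 = (-4)^2 + 4^2 + 3^2 = 41
|b|^2 = 4^2 + 3^2 + 1^2 = 26
a . b = (-4)*4 + 4*3 + 3*1 = -1
(a.b)^2 = (-1)^2 = 1
|rej|^2 = 41 - 1/26
= (1066 - 1)/26
= 1065/26
In lowest terms: 1065/26


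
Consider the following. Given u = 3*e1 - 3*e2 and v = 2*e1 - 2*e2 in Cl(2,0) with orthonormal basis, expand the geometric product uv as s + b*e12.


Expand: (3*e1 - 3*e2)(2*e1 - 2*e2)
= 3*2*e1e1 + 3*(-2)*e1e2 + (-3)*2*e2e1 + (-3)*(-2)*e2e2
Using e1^2 = e2^2 = 1, e2e1 = -e1e2:
Scalar part s = 3*2 + (-3)*(-2) = 6 + 6 = 12
Bivector part b = 3*(-2) - (-3)*2 = -6 - (-6) = 0
uv = 12 + 0*e12


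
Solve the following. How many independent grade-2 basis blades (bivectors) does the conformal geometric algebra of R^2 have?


The conformal model of R^2 uses Cl(3,1) with m = 2 + 2 = 4 generators.
Number of grade-2 blades = C(m, 2) = C(4, 2)
= 4*3/2 = 6


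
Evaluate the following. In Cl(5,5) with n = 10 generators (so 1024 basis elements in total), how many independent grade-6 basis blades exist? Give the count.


Number of grade-k basis blades in Cl(p,q) with n = p + q is C(n, k).
n = 5 + 5 = 10
C(10, 6) = 10! / (6! * 4!)
= 3628800 / (720 * 24)
= 210


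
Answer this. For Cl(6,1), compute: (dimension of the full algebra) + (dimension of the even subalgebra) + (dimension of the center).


n = 6 + 1 = 7
Total dim = 2^7 = 128
Even subalgebra dim = 2^6 = 64
n is odd, so center dim = 2
Sum = 128 + 64 + 2 = 194


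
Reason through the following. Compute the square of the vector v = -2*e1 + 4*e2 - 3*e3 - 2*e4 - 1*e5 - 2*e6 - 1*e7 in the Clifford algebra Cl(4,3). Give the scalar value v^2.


v^2 = sum of c_i^2 * e_i^2
Positive signature terms (e_i^2 = +1): (-2)^2 + 4^2 + (-3)^2 + (-2)^2 = 33
Negative signature terms (e_j^2 = -1): (-1)^2 + (-2)^2 + (-1)^2 = 6
v^2 = 33 - 6 = 27


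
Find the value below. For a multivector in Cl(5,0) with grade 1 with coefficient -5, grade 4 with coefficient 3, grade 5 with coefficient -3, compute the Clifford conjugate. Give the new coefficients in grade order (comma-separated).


Clifford conjugate sign for grade k: (-1)^(k(k+1)/2)
Grade 1: (-1)^(1*2/2) = (-1)^1 = -1, coeff -5 -> 5
Grade 4: (-1)^(4*5/2) = (-1)^10 = 1, coeff 3 -> 3
Grade 5: (-1)^(5*6/2) = (-1)^15 = -1, coeff -3 -> 3
Conjugated coefficients: 5, 3, 3


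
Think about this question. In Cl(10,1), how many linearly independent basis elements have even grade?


Even subalgebra dimension = 2^(n-1)
n = 10 + 1 = 11
2^(11 - 1) = 2^10 = 1024
Verification: sum of C(11,k) for even k = 1 + 55 + 330 + 462 + 165 + 11 = 1024
Result = 1024


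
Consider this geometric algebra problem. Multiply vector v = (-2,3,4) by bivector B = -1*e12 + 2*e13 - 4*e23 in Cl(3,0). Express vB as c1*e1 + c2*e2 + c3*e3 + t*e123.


vB has grade-1 (vector) and grade-3 (trivector) parts: vB = (v _| B) + (v ^ B).
Vector part <vB>_1:
  e1: -v2*b12 - v3*b13 = -(3)*(-1) - (4)*(2) = -5
  e2: v1*b12 - v3*b23 = (-2)*(-1) - (4)*(-4) = 18
  e3: v1*b13 + v2*b23 = (-2)*(2) + (3)*(-4) = -16
Trivector part <vB>_3:
  e123: v1*b23 - v2*b13 + v3*b12 = (-2)*(-4) - (3)*(2) + (4)*(-1) = -2
vB = -5*e1 + 18*e2 - 16*e3 - 2*e123


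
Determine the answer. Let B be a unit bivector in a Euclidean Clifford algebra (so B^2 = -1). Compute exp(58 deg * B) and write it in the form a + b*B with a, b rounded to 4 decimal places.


For a unit bivector B with B^2 = -1, the exponential series gives
e^(theta*B) = cos(theta) + sin(theta)*B (the GA analogue of Euler's formula).
theta = 58 degrees = 1.012291 rad
cos(58 deg) = 0.5299
sin(58 deg) = 0.8480
exp(theta*B) = 0.5299 + 0.8480*B


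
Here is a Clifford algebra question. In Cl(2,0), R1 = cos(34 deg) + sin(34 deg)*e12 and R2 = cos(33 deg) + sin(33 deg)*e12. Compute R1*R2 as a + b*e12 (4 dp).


Same-plane rotors commute and their half-angles add:
R1*R2 = cos(a1 + a2) + sin(a1 + a2)*e12.
a1 + a2 = 34 + 33 = 67 deg
cos(67 deg) = 0.3907
sin(67 deg) = 0.9205
R1*R2 = 0.3907 + 0.9205*e12


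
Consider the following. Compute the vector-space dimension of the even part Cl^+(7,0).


Even subalgebra dimension = 2^(n-1)
n = 7 + 0 = 7
2^(7 - 1) = 2^6 = 64
Verification: sum of C(7,k) for even k = 1 + 21 + 35 + 7 = 64
Result = 64


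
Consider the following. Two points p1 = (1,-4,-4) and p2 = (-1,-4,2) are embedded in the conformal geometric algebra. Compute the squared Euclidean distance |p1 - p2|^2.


p1 - p2 = (2, 0, -6)
|p1 - p2|^2 = 2^2 + 0^2 + (-6)^2
= 4 + 0 + 36
= 40


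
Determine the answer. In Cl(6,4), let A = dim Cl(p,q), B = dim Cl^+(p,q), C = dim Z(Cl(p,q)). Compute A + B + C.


n = 6 + 4 = 10
Total dim = 2^10 = 1024
Even subalgebra dim = 2^9 = 512
n is even, so center dim = 1
Sum = 1024 + 512 + 1 = 1537


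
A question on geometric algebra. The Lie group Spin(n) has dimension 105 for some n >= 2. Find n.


dim Spin(n) = dim so(n) = n(n-1)/2.
Solve n(n-1)/2 = 105, i.e. n^2 - n - 210 = 0.
Discriminant = 1 + 8*105 = 841
n = (1 + sqrt(841))/2 = (1 + 29)/2 = 15


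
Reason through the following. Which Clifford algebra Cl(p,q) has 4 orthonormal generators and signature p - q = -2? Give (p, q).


We need p + q = 4 and p - q = -2.
Adding: 2p = 4 + (-2) = 2, so p = 1.
Then q = 4 - 1 = 3.
(p, q) = (1, 3)


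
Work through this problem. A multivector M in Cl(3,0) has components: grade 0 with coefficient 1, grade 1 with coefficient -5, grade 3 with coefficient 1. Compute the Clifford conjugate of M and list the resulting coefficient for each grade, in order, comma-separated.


Clifford conjugate sign for grade k: (-1)^(k(k+1)/2)
Grade 0: (-1)^(0*1/2) = (-1)^0 = 1, coeff 1 -> 1
Grade 1: (-1)^(1*2/2) = (-1)^1 = -1, coeff -5 -> 5
Grade 3: (-1)^(3*4/2) = (-1)^6 = 1, coeff 1 -> 1
Conjugated coefficients: 1, 5, 1


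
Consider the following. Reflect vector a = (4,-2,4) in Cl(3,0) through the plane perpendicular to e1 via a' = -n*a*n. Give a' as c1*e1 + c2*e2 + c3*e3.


Reflection formula: a' = -n*a*n, with n = e1 (unit vector, n^2 = 1).
For reflection through hyperplane perp to e1:
The component along e1 flips sign, others stay.
a = (4, -2, 4)
a' = (-4, -2, 4)
a' = -4*e1 - 2*e2 + 4*e3


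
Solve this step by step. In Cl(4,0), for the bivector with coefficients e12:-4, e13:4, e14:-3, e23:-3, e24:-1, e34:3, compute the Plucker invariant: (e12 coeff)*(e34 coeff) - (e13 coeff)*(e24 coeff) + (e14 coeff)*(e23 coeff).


Plucker relation: af - be + cd
a*f = (-4)*3 = -12
b*e = 4*(-1) = -4
c*d = (-3)*(-3) = 9
af - be + cd = -12 - (-4) + 9
= 1


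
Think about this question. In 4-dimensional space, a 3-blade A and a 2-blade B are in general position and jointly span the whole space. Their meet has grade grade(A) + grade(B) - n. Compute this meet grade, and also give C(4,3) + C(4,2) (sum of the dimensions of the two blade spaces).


Meet grade = grade(A) + grade(B) - n
= 3 + 2 - 4 = 1
C(4,3) = 4
C(4,2) = 6
dim_A + dim_B = 4 + 6 = 10


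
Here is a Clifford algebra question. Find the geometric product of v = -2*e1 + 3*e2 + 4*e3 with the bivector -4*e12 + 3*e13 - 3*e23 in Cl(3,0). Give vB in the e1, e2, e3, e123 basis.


vB has grade-1 (vector) and grade-3 (trivector) parts: vB = (v _| B) + (v ^ B).
Vector part <vB>_1:
  e1: -v2*b12 - v3*b13 = -(3)*(-4) - (4)*(3) = 0
  e2: v1*b12 - v3*b23 = (-2)*(-4) - (4)*(-3) = 20
  e3: v1*b13 + v2*b23 = (-2)*(3) + (3)*(-3) = -15
Trivector part <vB>_3:
  e123: v1*b23 - v2*b13 + v3*b12 = (-2)*(-3) - (3)*(3) + (4)*(-4) = -19
vB = 0*e1 + 20*e2 - 15*e3 - 19*e123


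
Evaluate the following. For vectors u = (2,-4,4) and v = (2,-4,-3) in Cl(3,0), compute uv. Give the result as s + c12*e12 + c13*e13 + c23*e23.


In Cl(3,0): e_i^2 = 1, e_ie_j = -e_je_i for i != j.
Scalar part = u . v = 2*2 + (-4)*(-4) + 4*(-3)
= 4 + 16 + (-12) = 8
e12 coeff = 2*(-4) - (-4)*2 = -8 - (-8) = 0
e13 coeff = 2*(-3) - 4*2 = -6 - 8 = -14
e23 coeff = (-4)*(-3) - 4*(-4) = 12 - (-16) = 28
uv = 8 + 0*e12 - 14*e13 + 28*e23


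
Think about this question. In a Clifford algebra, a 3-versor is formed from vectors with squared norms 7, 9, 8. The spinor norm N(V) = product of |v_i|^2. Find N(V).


Spinor norm N(V) = |v1|^2 * |v2|^2 * ... * |v3|^2
= 7 * 9 * 8
Running product: 7, 63, 504
N(V) = 504


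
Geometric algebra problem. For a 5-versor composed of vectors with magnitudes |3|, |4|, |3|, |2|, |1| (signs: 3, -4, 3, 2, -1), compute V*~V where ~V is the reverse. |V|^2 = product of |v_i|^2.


Each vector v_i has |v_i|^2 = s_i^2
Squared scales: 3^2 = 9, (-4)^2 = 16, 3^2 = 9, 2^2 = 4, (-1)^2 = 1
|V|^2 = 9 * 16 * 9 * 4 * 1
= 5184


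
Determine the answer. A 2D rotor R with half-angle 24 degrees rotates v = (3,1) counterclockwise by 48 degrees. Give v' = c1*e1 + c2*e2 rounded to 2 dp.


Rotor R = cos(24deg) - sin(24deg)*e12
Rotation angle theta = 2 * 24 = 48 degrees
v' = R*v*~R rotates v by theta.
cos(48deg) = 0.6691, sin(48deg) = 0.7431
v'_1 = 3*cos(48deg) - 1*sin(48deg)
= 3*0.6691 - 1*0.7431
= 1.26
v'_2 = 3*sin(48deg) + 1*cos(48deg)
= 3*0.7431 + 1*0.6691
= 2.90
v' = 1.26*e1 + 2.90*e2


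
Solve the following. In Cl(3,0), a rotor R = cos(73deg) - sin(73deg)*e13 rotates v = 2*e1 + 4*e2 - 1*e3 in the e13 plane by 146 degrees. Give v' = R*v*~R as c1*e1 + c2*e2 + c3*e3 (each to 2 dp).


Rotor R = cos(73deg) - sin(73deg)*e13
Rotation angle theta = 2 * 73 = 146 degrees in the e13 plane (e1 -> e3).
The component perpendicular to the plane (e2) is invariant: v'_2 = v2 = 4.00
cos(146deg) = -0.8290, sin(146deg) = 0.5592
v'_1 = v1*cos(theta) - v3*sin(theta) = 2*(-0.8290) - (-1)*0.5592 = -1.10
v'_3 = v1*sin(theta) + v3*cos(theta) = 2*0.5592 + (-1)*(-0.8290) = 1.95
v' = -1.10*e1 + 4.00*e2 + 1.95*e3


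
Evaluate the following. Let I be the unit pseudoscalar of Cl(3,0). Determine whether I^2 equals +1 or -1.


The pseudoscalar I = e1...e_n (product of all n generators) of Cl(p,q) satisfies I^2 = (-1)^(q + n(n-1)/2).
p = 3, q = 0, n = p + q = 3
n(n-1)/2 = 3 * 2 / 2 = 3
Exponent = q + n(n-1)/2 = 0 + 3 = 3
I^2 = (-1)^3 = -1


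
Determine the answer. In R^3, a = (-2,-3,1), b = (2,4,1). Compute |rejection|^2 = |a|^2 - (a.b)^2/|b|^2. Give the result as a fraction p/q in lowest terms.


|a|^2 = (-2)^2 + (-3)^2 + 1^2 = 14
|b|^2 = 2^2 + 4^2 + 1^2 = 21
a . b = (-2)*2 + (-3)*4 + 1*1 = -15
(a.b)^2 = (-15)^2 = 225
|rej|^2 = 14 - 225/21
= (294 - 225)/21
= 69/21
In lowest terms: 23/7
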